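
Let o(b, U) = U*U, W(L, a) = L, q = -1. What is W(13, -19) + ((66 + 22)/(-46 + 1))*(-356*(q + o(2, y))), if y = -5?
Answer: 250819/15 ≈ 16721.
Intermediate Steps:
o(b, U) = U**2
W(13, -19) + ((66 + 22)/(-46 + 1))*(-356*(q + o(2, y))) = 13 + ((66 + 22)/(-46 + 1))*(-356*(-1 + (-5)**2)) = 13 + (88/(-45))*(-356*(-1 + 25)) = 13 + (88*(-1/45))*(-356*24) = 13 - (-7832)*96/45 = 13 - 88/45*(-8544) = 13 + 250624/15 = 250819/15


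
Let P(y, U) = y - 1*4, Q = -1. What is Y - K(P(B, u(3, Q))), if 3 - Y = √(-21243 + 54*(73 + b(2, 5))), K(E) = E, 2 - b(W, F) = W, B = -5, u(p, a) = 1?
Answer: 12 - I*√17301 ≈ 12.0 - 131.53*I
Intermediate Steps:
b(W, F) = 2 - W
P(y, U) = -4 + y (P(y, U) = y - 4 = -4 + y)
Y = 3 - I*√17301 (Y = 3 - √(-21243 + 54*(73 + (2 - 1*2))) = 3 - √(-21243 + 54*(73 + (2 - 2))) = 3 - √(-21243 + 54*(73 + 0)) = 3 - √(-21243 + 54*73) = 3 - √(-21243 + 3942) = 3 - √(-17301) = 3 - I*√17301 ≈ 3.0 - 131.53*I)
Y - K(P(B, u(3, Q))) = (3 - I*√17301) - (-4 - 5) = (3 - I*√17301) - 1*(-9) = (3 - I*√17301) + 9 = 12 - I*√17301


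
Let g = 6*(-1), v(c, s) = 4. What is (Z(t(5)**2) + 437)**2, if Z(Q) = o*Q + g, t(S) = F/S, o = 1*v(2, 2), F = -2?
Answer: 116445681/625 ≈ 1.8631e+5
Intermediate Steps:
g = -6
o = 4 (o = 1*4 = 4)
t(S) = -2/S
Z(Q) = -6 + 4*Q (Z(Q) = 4*Q - 6 = -6 + 4*Q)
(Z(t(5)**2) + 437)**2 = ((-6 + 4*(-2/5)**2) + 437)**2 = ((-6 + 4*(4/25)) + 437)**2 = ((-6 + 16/25) + 437)**2 = (-134/25 + 437)**2 = (10791/25)**2 = 116445681/625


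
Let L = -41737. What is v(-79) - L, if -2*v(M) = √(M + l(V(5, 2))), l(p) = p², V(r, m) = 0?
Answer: 41737 - I*√79/2 ≈ 41737.0 - 4.4441*I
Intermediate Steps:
v(M) = -√M/2 (v(M) = -√(M + 0²)/2 = -√(M + 0)/2 = -√M/2)
v(-79) - L = -I*√79/2 - 1*(-41737) = -I*√79/2 + 41737 = 41737 - I*√79/2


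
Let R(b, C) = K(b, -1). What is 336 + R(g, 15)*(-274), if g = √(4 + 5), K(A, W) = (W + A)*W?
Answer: 884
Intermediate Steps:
K(A, W) = W*(A + W) (K(A, W) = (A + W)*W = W*(A + W))
g = 3 (g = √9 = 3)
R(b, C) = 1 - b (R(b, C) = -(b - 1) = -(-1 + b) = 1 - b)
336 + R(g, 15)*(-274) = 336 + (1 - 1*3)*(-274) = 336 + (1 - 3)*(-274) = 336 - 2*(-274) = 336 + 548 = 884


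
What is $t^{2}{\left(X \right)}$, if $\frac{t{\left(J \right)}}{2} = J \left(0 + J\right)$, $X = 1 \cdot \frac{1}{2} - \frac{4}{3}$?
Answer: $\frac{625}{324} \approx 1.929$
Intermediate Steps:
$X = - \frac{5}{6}$ ($X = 1 \cdot \frac{1}{2} - \frac{4}{3} = \frac{1}{2} - \frac{4}{3} = - \frac{5}{6} \approx -0.83333$)
$t{\left(J \right)} = 2 J^{2}$ ($t{\left(J \right)} = 2 J \left(0 + J\right) = 2 J J = 2 J^{2}$)
$t^{2}{\left(X \right)} = \left(2 \left(- \frac{5}{6}\right)^{2}\right)^{2} = \left(2 \cdot \frac{25}{36}\right)^{2} = \left(\frac{25}{18}\right)^{2} = \frac{625}{324}$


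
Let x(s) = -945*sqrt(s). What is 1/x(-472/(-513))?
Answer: -sqrt(6726)/74340 ≈ -0.0011032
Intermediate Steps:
1/x(-472/(-513)) = 1/(-945*2*sqrt(118)*sqrt(-1/(-513))) = 1/(-945*2*sqrt(6726)/171) = 1/(-210*sqrt(6726)/19) = -sqrt(6726)/74340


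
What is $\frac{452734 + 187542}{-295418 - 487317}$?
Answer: $- \frac{640276}{782735} \approx -0.818$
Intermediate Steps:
$\frac{452734 + 187542}{-295418 - 487317} = \frac{640276}{-782735} = 640276 \left(- \frac{1}{782735}\right) = - \frac{640276}{782735}$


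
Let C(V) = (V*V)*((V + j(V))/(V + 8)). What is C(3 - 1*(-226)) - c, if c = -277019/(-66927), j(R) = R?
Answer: 178598395567/1762411 ≈ 1.0134e+5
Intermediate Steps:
c = 277019/66927 (c = -277019*(-1/66927) = 277019/66927 ≈ 4.1391)
C(V) = 2*V³/(8 + V) (C(V) = (V*V)*((V + V)/(V + 8)) = V²*((2*V)/(8 + V)) = V²*(2*V/(8 + V)) = 2*V³/(8 + V))
C(3 - 1*(-226)) - c = 2*(3 - 1*(-226))³/(8 + (3 - 1*(-226))) - 1*277019/66927 = 2*(3 + 226)³/(8 + (3 + 226)) - 277019/66927 = 2*229³/(8 + 229) - 277019/66927 = 2*12008989/237 - 277019/66927 = 2*12008989*(1/237) - 277019/66927 = 24017978/237 - 277019/66927 = 178598395567/1762411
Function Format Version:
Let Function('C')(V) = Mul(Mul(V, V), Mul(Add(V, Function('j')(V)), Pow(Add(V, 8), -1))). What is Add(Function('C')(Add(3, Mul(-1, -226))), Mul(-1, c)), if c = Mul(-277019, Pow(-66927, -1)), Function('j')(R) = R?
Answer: Rational(178598395567, 1762411) ≈ 1.0134e+5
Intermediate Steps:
c = Rational(277019, 66927) (c = Mul(-277019, Rational(-1, 66927)) = Rational(277019, 66927) ≈ 4.1391)
Function('C')(V) = Mul(2, Pow(V, 3), Pow(Add(8, V), -1)) (Function('C')(V) = Mul(Mul(V, V), Mul(Add(V, V), Pow(Add(V, 8), -1))) = Mul(Pow(V, 2), Mul(Mul(2, V), Pow(Add(8, V), -1))) = Mul(Pow(V, 2), Mul(2, V, Pow(Add(8, V), -1))) = Mul(2, Pow(V, 3), Pow(Add(8, V), -1)))
Add(Function('C')(Add(3, Mul(-1, -226))), Mul(-1, c)) = Add(Mul(2, Pow(Add(3, Mul(-1, -226)), 3), Pow(Add(8, Add(3, Mul(-1, -226))), -1)), Mul(-1, Rational(277019, 66927))) = Add(Mul(2, Pow(Add(3, 226), 3), Pow(Add(8, Add(3, 226)), -1)), Rational(-277019, 66927)) = Add(Mul(2, Pow(229, 3), Pow(Add(8, 229), -1)), Rational(-277019, 66927)) = Add(Mul(2, 12008989, Pow(237, -1)), Rational(-277019, 66927)) = Add(Mul(2, 12008989, Rational(1, 237)), Rational(-277019, 66927)) = Add(Rational(24017978, 237), Rational(-277019, 66927)) = Rational(178598395567, 1762411)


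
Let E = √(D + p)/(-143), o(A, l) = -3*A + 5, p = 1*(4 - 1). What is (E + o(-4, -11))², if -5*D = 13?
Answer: (12155 - √10)²/511225 ≈ 288.85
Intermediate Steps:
p = 3 (p = 1*3 = 3)
D = -13/5 (D = -⅕*13 = -13/5 ≈ -2.6000)
o(A, l) = 5 - 3*A
E = -√10/715 (E = √(-13/5 + 3)/(-143) = √(⅖)*(-1/143) = (√10/5)*(-1/143) = -√10/715 ≈ -0.0044228)
(E + o(-4, -11))² = (-√10/715 + (5 - 3*(-4)))² = (-√10/715 + (5 + 12))² = (-√10/715 + 17)² = (17 - √10/715)²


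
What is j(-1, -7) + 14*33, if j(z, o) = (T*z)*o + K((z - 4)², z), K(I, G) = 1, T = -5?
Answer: 428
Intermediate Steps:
j(z, o) = 1 - 5*o*z (j(z, o) = (-5*z)*o + 1 = -5*o*z + 1 = 1 - 5*o*z)
j(-1, -7) + 14*33 = (1 - 5*(-7)*(-1)) + 14*33 = (1 - 35) + 462 = -34 + 462 = 428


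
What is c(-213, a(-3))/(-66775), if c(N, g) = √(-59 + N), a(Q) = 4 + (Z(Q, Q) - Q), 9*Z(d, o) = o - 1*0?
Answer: -4*I*√17/66775 ≈ -0.00024698*I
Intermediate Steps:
Z(d, o) = o/9 (Z(d, o) = (o - 1*0)/9 = (o + 0)/9 = o/9)
a(Q) = 4 - 8*Q/9 (a(Q) = 4 + (Q/9 - Q) = 4 - 8*Q/9)
c(-213, a(-3))/(-66775) = √(-59 - 213)/(-66775) = √(-272)*(-1/66775) = (4*I*√17)*(-1/66775) = -4*I*√17/66775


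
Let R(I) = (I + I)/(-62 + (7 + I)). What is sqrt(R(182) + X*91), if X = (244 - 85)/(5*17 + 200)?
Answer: 13*sqrt(46196885)/12065 ≈ 7.3236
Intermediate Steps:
X = 53/95 (X = 159/(85 + 200) = 159/285 = 159*(1/285) = 53/95 ≈ 0.55789)
R(I) = 2*I/(-55 + I) (R(I) = (2*I)/(-55 + I) = 2*I/(-55 + I))
sqrt(R(182) + X*91) = sqrt(2*182/(-55 + 182) + (53/95)*91) = sqrt(2*182/127 + 4823/95) = sqrt(2*182*(1/127) + 4823/95) = sqrt(364/127 + 4823/95) = sqrt(647101/12065) = 13*sqrt(46196885)/12065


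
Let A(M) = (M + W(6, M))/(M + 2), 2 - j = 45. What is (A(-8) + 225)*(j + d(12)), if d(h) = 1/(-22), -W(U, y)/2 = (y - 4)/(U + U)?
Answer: -107011/11 ≈ -9728.3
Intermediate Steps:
j = -43 (j = 2 - 1*45 = 2 - 45 = -43)
W(U, y) = -(-4 + y)/U (W(U, y) = -2*(y - 4)/(U + U) = -2*(-4 + y)/(2*U) = -2*(-4 + y)*1/(2*U) = -(-4 + y)/U)
d(h) = -1/22
A(M) = (⅔ + 5*M/6)/(2 + M) (A(M) = (M + (4 - M)/6)/(M + 2) = (M + (4 - M)/6)/(2 + M) = (M + (⅔ - M/6))/(2 + M) = (⅔ + 5*M/6)/(2 + M))
(A(-8) + 225)*(j + d(12)) = ((4 + 5*(-8))/(6*(2 - 8)) + 225)*(-43 - 1/22) = ((⅙)*(4 - 40)/(-6) + 225)*(-947/22) = ((⅙)*(-⅙)*(-36) + 225)*(-947/22) = (1 + 225)*(-947/22) = 226*(-947/22) = -107011/11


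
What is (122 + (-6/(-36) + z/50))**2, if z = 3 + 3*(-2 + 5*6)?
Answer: 86359849/5625 ≈ 15353.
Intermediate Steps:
z = 87 (z = 3 + 3*(-2 + 30) = 3 + 3*28 = 3 + 84 = 87)
(122 + (-6/(-36) + z/50))**2 = (122 + (-6/(-36) + 87/50))**2 = (122 + (-6*(-1/36) + 87*(1/50)))**2 = (122 + (1/6 + 87/50))**2 = (122 + 143/75)**2 = (9293/75)**2 = 86359849/5625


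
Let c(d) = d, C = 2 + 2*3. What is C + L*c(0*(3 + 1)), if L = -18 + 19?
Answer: 8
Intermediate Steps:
C = 8 (C = 2 + 6 = 8)
L = 1
C + L*c(0*(3 + 1)) = 8 + 1*(0*(3 + 1)) = 8 + 1*(0*4) = 8 + 1*0 = 8 + 0 = 8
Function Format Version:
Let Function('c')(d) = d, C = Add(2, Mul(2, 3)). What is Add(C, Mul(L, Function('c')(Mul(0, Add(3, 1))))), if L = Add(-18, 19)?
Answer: 8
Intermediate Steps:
C = 8 (C = Add(2, 6) = 8)
L = 1
Add(C, Mul(L, Function('c')(Mul(0, Add(3, 1))))) = Add(8, Mul(1, Mul(0, Add(3, 1)))) = Add(8, Mul(1, Mul(0, 4))) = Add(8, Mul(1, 0)) = Add(8, 0) = 8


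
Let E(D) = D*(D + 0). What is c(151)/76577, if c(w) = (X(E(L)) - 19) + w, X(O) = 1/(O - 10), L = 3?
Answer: 131/76577 ≈ 0.0017107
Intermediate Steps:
E(D) = D² (E(D) = D*D = D²)
X(O) = 1/(-10 + O)
c(w) = -20 + w (c(w) = (1/(-10 + 3²) - 19) + w = (1/(-10 + 9) - 19) + w = (1/(-1) - 19) + w = (-1 - 19) + w = -20 + w)
c(151)/76577 = (-20 + 151)/76577 = 131*(1/76577) = 131/76577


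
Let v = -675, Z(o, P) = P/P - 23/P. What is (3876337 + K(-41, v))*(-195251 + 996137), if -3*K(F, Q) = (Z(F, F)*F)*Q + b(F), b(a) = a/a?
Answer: 3092971009220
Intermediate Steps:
Z(o, P) = 1 - 23/P
b(a) = 1
K(F, Q) = -⅓ - Q*(-23 + F)/3 (K(F, Q) = -((((-23 + F)/F)*F)*Q + 1)/3 = -((-23 + F)*Q + 1)/3 = -(Q*(-23 + F) + 1)/3 = -(1 + Q*(-23 + F))/3 = -⅓ - Q*(-23 + F)/3)
(3876337 + K(-41, v))*(-195251 + 996137) = (3876337 + (-⅓ - ⅓*(-675)*(-23 - 41)))*(-195251 + 996137) = (3876337 + (-⅓ - ⅓*(-675)*(-64)))*800886 = (3876337 + (-⅓ - 14400))*800886 = (3876337 - 43201/3)*800886 = (11585810/3)*800886 = 3092971009220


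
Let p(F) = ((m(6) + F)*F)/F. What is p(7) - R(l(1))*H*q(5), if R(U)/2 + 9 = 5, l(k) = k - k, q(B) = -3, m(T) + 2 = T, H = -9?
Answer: 227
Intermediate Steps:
m(T) = -2 + T
l(k) = 0
p(F) = 4 + F (p(F) = (((-2 + 6) + F)*F)/F = ((4 + F)*F)/F = (F*(4 + F))/F = 4 + F)
R(U) = -8 (R(U) = -18 + 2*5 = -18 + 10 = -8)
p(7) - R(l(1))*H*q(5) = (4 + 7) - (-8*(-9))*(-3) = 11 - 72*(-3) = 11 - 1*(-216) = 11 + 216 = 227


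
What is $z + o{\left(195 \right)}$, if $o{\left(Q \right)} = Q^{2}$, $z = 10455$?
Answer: $48480$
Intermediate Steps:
$z + o{\left(195 \right)} = 10455 + 195^{2} = 10455 + 38025 = 48480$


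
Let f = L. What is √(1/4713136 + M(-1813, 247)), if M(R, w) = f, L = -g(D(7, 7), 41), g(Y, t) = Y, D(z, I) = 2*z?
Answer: I*√19436944290613/1178284 ≈ 3.7417*I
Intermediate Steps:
L = -14 (L = -2*7 = -1*14 = -14)
f = -14
M(R, w) = -14
√(1/4713136 + M(-1813, 247)) = √(1/4713136 - 14) = √(-65983903/4713136) = I*√19436944290613/1178284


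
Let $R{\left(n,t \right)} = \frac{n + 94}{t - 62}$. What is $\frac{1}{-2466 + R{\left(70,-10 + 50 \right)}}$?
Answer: $- \frac{11}{27208} \approx -0.00040429$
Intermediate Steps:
$R{\left(n,t \right)} = \frac{94 + n}{-62 + t}$
$\frac{1}{-2466 + R{\left(70,-10 + 50 \right)}} = \frac{1}{-2466 + \frac{94 + 70}{-62 + \left(-10 + 50\right)}} = \frac{1}{-2466 + \frac{1}{-62 + 40} \cdot 164} = \frac{1}{-2466 + \frac{1}{-22} \cdot 164} = \frac{1}{-2466 - \frac{82}{11}} = \frac{1}{- \frac{27208}{11}} = - \frac{11}{27208}$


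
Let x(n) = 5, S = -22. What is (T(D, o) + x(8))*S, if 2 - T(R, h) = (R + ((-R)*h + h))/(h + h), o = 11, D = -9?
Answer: -53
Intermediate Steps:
T(R, h) = 2 - (R + h - R*h)/(2*h) (T(R, h) = 2 - (R + ((-R)*h + h))/(h + h) = 2 - (R + (-R*h + h))/(2*h) = 2 - (R + (h - R*h))*1/(2*h) = 2 - (R + h - R*h)*1/(2*h) = 2 - (R + h - R*h)/(2*h))
(T(D, o) + x(8))*S = ((½)*(-1*(-9) + 11*(3 - 9))/11 + 5)*(-22) = ((½)*(1/11)*(9 + 11*(-6)) + 5)*(-22) = ((½)*(1/11)*(9 - 66) + 5)*(-22) = ((½)*(1/11)*(-57) + 5)*(-22) = (-57/22 + 5)*(-22) = (53/22)*(-22) = -53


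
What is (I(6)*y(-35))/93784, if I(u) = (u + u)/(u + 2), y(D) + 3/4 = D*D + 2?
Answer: 14715/750272 ≈ 0.019613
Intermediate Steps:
y(D) = 5/4 + D² (y(D) = -¾ + (D*D + 2) = -¾ + (D² + 2) = -¾ + (2 + D²) = 5/4 + D²)
I(u) = 2*u/(2 + u) (I(u) = (2*u)/(2 + u) = 2*u/(2 + u))
(I(6)*y(-35))/93784 = ((2*6/(2 + 6))*(5/4 + (-35)²))/93784 = ((2*6/8)*(5/4 + 1225))*(1/93784) = ((2*6*(⅛))*(4905/4))*(1/93784) = ((3/2)*(4905/4))*(1/93784) = (14715/8)*(1/93784) = 14715/750272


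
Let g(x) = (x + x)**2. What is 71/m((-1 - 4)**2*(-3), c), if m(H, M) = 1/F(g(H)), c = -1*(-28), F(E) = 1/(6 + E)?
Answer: 71/22506 ≈ 0.0031547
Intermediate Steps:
g(x) = 4*x**2 (g(x) = (2*x)**2 = 4*x**2)
c = 28
m(H, M) = 6 + 4*H**2 (m(H, M) = 1/(1/(6 + 4*H**2)) = 6 + 4*H**2)
71/m((-1 - 4)**2*(-3), c) = 71/(6 + 4*((-1 - 4)**2*(-3))**2) = 71/(6 + 4*((-5)**2*(-3))**2) = 71/(6 + 4*(25*(-3))**2) = 71/(6 + 4*(-75)**2) = 71/(6 + 4*5625) = 71/(6 + 22500) = 71/22506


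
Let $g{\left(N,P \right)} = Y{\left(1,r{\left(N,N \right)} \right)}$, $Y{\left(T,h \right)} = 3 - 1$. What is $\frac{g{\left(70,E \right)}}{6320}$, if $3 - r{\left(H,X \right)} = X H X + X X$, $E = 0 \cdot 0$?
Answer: $\frac{1}{3160} \approx 0.00031646$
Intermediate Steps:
$E = 0$
$r{\left(H,X \right)} = 3 - X^{2} - H X^{2}$ ($r{\left(H,X \right)} = 3 - \left(X H X + X X\right) = 3 - \left(H X X + X^{2}\right) = 3 - \left(H X^{2} + X^{2}\right) = 3 - \left(X^{2} + H X^{2}\right) = 3 - X^{2} - H X^{2}$)
$Y{\left(T,h \right)} = 2$ ($Y{\left(T,h \right)} = 3 - 1 = 2$)
$g{\left(N,P \right)} = 2$
$\frac{g{\left(70,E \right)}}{6320} = \frac{2}{6320} = 2 \cdot \frac{1}{6320} = \frac{1}{3160}$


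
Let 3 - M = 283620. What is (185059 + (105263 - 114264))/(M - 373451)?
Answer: -88029/328534 ≈ -0.26794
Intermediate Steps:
M = -283617 (M = 3 - 1*283620 = 3 - 283620 = -283617)
(185059 + (105263 - 114264))/(M - 373451) = (185059 + (105263 - 114264))/(-283617 - 373451) = (185059 - 9001)/(-657068) = 176058*(-1/657068) = -88029/328534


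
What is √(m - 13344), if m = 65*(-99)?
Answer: I*√19779 ≈ 140.64*I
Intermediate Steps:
m = -6435
√(m - 13344) = √(-6435 - 13344) = √(-19779) = I*√19779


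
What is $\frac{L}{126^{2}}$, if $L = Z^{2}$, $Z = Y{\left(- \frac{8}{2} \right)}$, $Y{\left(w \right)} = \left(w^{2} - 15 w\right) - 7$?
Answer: $\frac{529}{1764} \approx 0.29989$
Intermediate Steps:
$Y{\left(w \right)} = -7 + w^{2} - 15 w$
$Z = 69$ ($Z = -7 + \left(- \frac{8}{2}\right)^{2} - 15 \left(- \frac{8}{2}\right) = -7 + \left(\left(-8\right) \frac{1}{2}\right)^{2} - 15 \left(\left(-8\right) \frac{1}{2}\right) = -7 + \left(-4\right)^{2} - -60 = -7 + 16 + 60 = 69$)
$L = 4761$ ($L = 69^{2} = 4761$)
$\frac{L}{126^{2}} = \frac{4761}{126^{2}} = \frac{4761}{15876} = 4761 \cdot \frac{1}{15876} = \frac{529}{1764}$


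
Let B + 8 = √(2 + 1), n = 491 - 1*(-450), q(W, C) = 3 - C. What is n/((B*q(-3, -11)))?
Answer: -3764/427 - 941*√3/854 ≈ -10.723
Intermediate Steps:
n = 941 (n = 491 + 450 = 941)
B = -8 + √3 (B = -8 + √(2 + 1) = -8 + √3 ≈ -6.2680)
n/((B*q(-3, -11))) = 941/(((-8 + √3)*(3 - 1*(-11)))) = 941/(((-8 + √3)*(3 + 11))) = 941/(((-8 + √3)*14)) = 941/(-112 + 14*√3)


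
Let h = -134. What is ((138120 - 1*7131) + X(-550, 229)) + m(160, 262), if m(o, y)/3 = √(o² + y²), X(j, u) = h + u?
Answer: 131084 + 6*√23561 ≈ 1.3201e+5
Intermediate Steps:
X(j, u) = -134 + u
m(o, y) = 3*√(o² + y²)
((138120 - 1*7131) + X(-550, 229)) + m(160, 262) = ((138120 - 1*7131) + (-134 + 229)) + 3*√(160² + 262²) = ((138120 - 7131) + 95) + 3*√(25600 + 68644) = (130989 + 95) + 3*√94244 = 131084 + 3*(2*√23561) = 131084 + 6*√23561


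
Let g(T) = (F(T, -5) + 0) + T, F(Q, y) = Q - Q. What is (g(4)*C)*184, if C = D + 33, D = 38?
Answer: 52256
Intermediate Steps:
F(Q, y) = 0
g(T) = T (g(T) = (0 + 0) + T = 0 + T = T)
C = 71 (C = 38 + 33 = 71)
(g(4)*C)*184 = (4*71)*184 = 284*184 = 52256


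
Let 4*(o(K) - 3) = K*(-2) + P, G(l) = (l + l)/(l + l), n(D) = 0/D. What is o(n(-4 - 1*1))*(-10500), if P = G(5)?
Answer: -34125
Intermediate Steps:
n(D) = 0
G(l) = 1 (G(l) = (2*l)/((2*l)) = (2*l)*(1/(2*l)) = 1)
P = 1
o(K) = 13/4 - K/2 (o(K) = 3 + (K*(-2) + 1)/4 = 3 + (-2*K + 1)/4 = 3 + (1 - 2*K)/4 = 3 + (¼ - K/2) = 13/4 - K/2)
o(n(-4 - 1*1))*(-10500) = (13/4 - ½*0)*(-10500) = (13/4 + 0)*(-10500) = (13/4)*(-10500) = -34125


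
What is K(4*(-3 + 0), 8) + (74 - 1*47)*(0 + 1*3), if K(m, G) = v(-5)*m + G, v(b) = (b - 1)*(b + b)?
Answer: -631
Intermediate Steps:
v(b) = 2*b*(-1 + b) (v(b) = (-1 + b)*(2*b) = 2*b*(-1 + b))
K(m, G) = G + 60*m (K(m, G) = (2*(-5)*(-1 - 5))*m + G = (2*(-5)*(-6))*m + G = 60*m + G = G + 60*m)
K(4*(-3 + 0), 8) + (74 - 1*47)*(0 + 1*3) = (8 + 60*(4*(-3 + 0))) + (74 - 1*47)*(0 + 1*3) = (8 + 60*(4*(-3))) + (74 - 47)*(0 + 3) = (8 + 60*(-12)) + 27*3 = (8 - 720) + 81 = -712 + 81 = -631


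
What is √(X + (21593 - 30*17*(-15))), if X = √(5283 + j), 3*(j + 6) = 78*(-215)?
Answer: √(29243 + I*√313) ≈ 171.01 + 0.0517*I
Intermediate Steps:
j = -5596 (j = -6 + (78*(-215))/3 = -6 + (⅓)*(-16770) = -6 - 5590 = -5596)
X = I*√313 (X = √(5283 - 5596) = √(-313) = I*√313 ≈ 17.692*I)
√(X + (21593 - 30*17*(-15))) = √(I*√313 + (21593 - 30*17*(-15))) = √(I*√313 + (21593 - 510*(-15))) = √(I*√313 + (21593 - 1*(-7650))) = √(I*√313 + (21593 + 7650)) = √(I*√313 + 29243) = √(29243 + I*√313)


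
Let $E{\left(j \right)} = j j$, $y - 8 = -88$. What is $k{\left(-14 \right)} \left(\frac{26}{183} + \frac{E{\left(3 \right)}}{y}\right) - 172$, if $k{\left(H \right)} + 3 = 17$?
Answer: $- \frac{1256009}{7320} \approx -171.59$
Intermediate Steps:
$y = -80$ ($y = 8 - 88 = -80$)
$E{\left(j \right)} = j^{2}$
$k{\left(H \right)} = 14$ ($k{\left(H \right)} = -3 + 17 = 14$)
$k{\left(-14 \right)} \left(\frac{26}{183} + \frac{E{\left(3 \right)}}{y}\right) - 172 = 14 \left(\frac{26}{183} + \frac{3^{2}}{-80}\right) - 172 = 14 \left(26 \cdot \frac{1}{183} + 9 \left(- \frac{1}{80}\right)\right) - 172 = 14 \left(\frac{26}{183} - \frac{9}{80}\right) - 172 = 14 \cdot \frac{433}{14640} - 172 = \frac{3031}{7320} - 172 = - \frac{1256009}{7320}$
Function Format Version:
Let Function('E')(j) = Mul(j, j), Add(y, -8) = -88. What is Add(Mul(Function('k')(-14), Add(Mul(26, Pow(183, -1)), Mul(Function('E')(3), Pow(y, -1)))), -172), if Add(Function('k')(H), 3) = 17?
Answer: Rational(-1256009, 7320) ≈ -171.59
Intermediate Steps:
y = -80 (y = Add(8, -88) = -80)
Function('E')(j) = Pow(j, 2)
Function('k')(H) = 14 (Function('k')(H) = Add(-3, 17) = 14)
Add(Mul(Function('k')(-14), Add(Mul(26, Pow(183, -1)), Mul(Function('E')(3), Pow(y, -1)))), -172) = Add(Mul(14, Add(Mul(26, Pow(183, -1)), Mul(Pow(3, 2), Pow(-80, -1)))), -172) = Add(Mul(14, Add(Mul(26, Rational(1, 183)), Mul(9, Rational(-1, 80)))), -172) = Add(Mul(14, Add(Rational(26, 183), Rational(-9, 80))), -172) = Add(Mul(14, Rational(433, 14640)), -172) = Add(Rational(3031, 7320), -172) = Rational(-1256009, 7320)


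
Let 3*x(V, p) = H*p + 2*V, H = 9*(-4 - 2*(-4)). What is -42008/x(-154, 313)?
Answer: -15753/1370 ≈ -11.499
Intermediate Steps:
H = 36 (H = 9*(-4 + 8) = 9*4 = 36)
x(V, p) = 12*p + 2*V/3 (x(V, p) = (36*p + 2*V)/3 = (2*V + 36*p)/3 = 12*p + 2*V/3)
-42008/x(-154, 313) = -42008/(12*313 + (2/3)*(-154)) = -42008/(3756 - 308/3) = -42008/10960/3 = -42008*3/10960 = -15753/1370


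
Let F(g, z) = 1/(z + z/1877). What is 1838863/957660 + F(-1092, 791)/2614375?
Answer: 238049938239118469/123973838070967500 ≈ 1.9202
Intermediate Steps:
F(g, z) = 1877/(1878*z) (F(g, z) = 1/(z + z*(1/1877)) = 1/(z + z/1877) = 1/(1878*z/1877) = 1877/(1878*z))
1838863/957660 + F(-1092, 791)/2614375 = 1838863/957660 + ((1877/1878)/791)/2614375 = 1838863*(1/957660) + ((1877/1878)*(1/791))*(1/2614375) = 1838863/957660 + (1877/1485498)*(1/2614375) = 1838863/957660 + 1877/3883648833750 = 238049938239118469/123973838070967500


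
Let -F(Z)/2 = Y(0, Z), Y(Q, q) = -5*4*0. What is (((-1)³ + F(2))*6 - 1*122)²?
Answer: 16384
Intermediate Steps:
Y(Q, q) = 0 (Y(Q, q) = -20*0 = 0)
F(Z) = 0 (F(Z) = -2*0 = 0)
(((-1)³ + F(2))*6 - 1*122)² = (((-1)³ + 0)*6 - 1*122)² = ((-1 + 0)*6 - 122)² = (-1*6 - 122)² = (-6 - 122)² = (-128)² = 16384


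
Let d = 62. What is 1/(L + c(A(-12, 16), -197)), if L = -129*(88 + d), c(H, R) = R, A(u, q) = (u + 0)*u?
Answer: -1/19547 ≈ -5.1159e-5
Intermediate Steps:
A(u, q) = u**2 (A(u, q) = u*u = u**2)
L = -19350 (L = -129*(88 + 62) = -129*150 = -19350)
1/(L + c(A(-12, 16), -197)) = 1/(-19350 - 197) = 1/(-19547) = -1/19547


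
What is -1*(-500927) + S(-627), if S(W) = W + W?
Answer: 499673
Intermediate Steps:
S(W) = 2*W
-1*(-500927) + S(-627) = -1*(-500927) + 2*(-627) = 500927 - 1254 = 499673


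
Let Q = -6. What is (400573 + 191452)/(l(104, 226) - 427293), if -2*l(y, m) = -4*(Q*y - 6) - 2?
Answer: -592025/428552 ≈ -1.3815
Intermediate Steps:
l(y, m) = -11 - 12*y (l(y, m) = -(-4*(-6*y - 6) - 2)/2 = -(-4*(-6 - 6*y) - 2)/2 = -((24 + 24*y) - 2)/2 = -(22 + 24*y)/2 = -11 - 12*y)
(400573 + 191452)/(l(104, 226) - 427293) = (400573 + 191452)/((-11 - 12*104) - 427293) = 592025/((-11 - 1248) - 427293) = 592025/(-1259 - 427293) = 592025/(-428552) = 592025*(-1/428552) = -592025/428552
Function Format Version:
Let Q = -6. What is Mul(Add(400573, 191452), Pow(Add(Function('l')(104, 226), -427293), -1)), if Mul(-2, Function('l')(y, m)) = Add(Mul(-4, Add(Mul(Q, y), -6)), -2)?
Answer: Rational(-592025, 428552) ≈ -1.3815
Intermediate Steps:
Function('l')(y, m) = Add(-11, Mul(-12, y)) (Function('l')(y, m) = Mul(Rational(-1, 2), Add(Mul(-4, Add(Mul(-6, y), -6)), -2)) = Mul(Rational(-1, 2), Add(Mul(-4, Add(-6, Mul(-6, y))), -2)) = Mul(Rational(-1, 2), Add(Add(24, Mul(24, y)), -2)) = Mul(Rational(-1, 2), Add(22, Mul(24, y))) = Add(-11, Mul(-12, y)))
Mul(Add(400573, 191452), Pow(Add(Function('l')(104, 226), -427293), -1)) = Mul(Add(400573, 191452), Pow(Add(Add(-11, Mul(-12, 104)), -427293), -1)) = Mul(592025, Pow(Add(Add(-11, -1248), -427293), -1)) = Mul(592025, Pow(Add(-1259, -427293), -1)) = Mul(592025, Pow(-428552, -1)) = Mul(592025, Rational(-1, 428552)) = Rational(-592025, 428552)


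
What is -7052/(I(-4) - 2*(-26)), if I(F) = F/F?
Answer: -7052/53 ≈ -133.06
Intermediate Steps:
I(F) = 1
-7052/(I(-4) - 2*(-26)) = -7052/(1 - 2*(-26)) = -7052/(1 + 52) = -7052/53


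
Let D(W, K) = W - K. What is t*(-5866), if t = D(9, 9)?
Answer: 0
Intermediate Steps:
t = 0 (t = 9 - 1*9 = 9 - 9 = 0)
t*(-5866) = 0*(-5866) = 0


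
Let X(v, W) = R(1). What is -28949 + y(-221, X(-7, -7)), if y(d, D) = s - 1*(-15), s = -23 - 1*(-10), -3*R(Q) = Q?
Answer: -28947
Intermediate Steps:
R(Q) = -Q/3
X(v, W) = -⅓ (X(v, W) = -⅓*1 = -⅓)
s = -13 (s = -23 + 10 = -13)
y(d, D) = 2 (y(d, D) = -13 - 1*(-15) = -13 + 15 = 2)
-28949 + y(-221, X(-7, -7)) = -28949 + 2 = -28947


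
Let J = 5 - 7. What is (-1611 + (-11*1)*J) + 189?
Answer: -1400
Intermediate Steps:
J = -2
(-1611 + (-11*1)*J) + 189 = (-1611 - 11*1*(-2)) + 189 = (-1611 - 11*(-2)) + 189 = (-1611 + 22) + 189 = -1589 + 189 = -1400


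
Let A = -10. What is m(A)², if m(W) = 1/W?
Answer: 1/100 ≈ 0.010000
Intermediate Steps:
m(A)² = (1/(-10))² = (-⅒)² = 1/100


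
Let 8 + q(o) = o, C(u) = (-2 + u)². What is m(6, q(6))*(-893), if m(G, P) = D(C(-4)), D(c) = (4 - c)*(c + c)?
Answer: 2057472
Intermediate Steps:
q(o) = -8 + o
D(c) = 2*c*(4 - c) (D(c) = (4 - c)*(2*c) = 2*c*(4 - c))
m(G, P) = -2304 (m(G, P) = 2*(-2 - 4)²*(4 - (-2 - 4)²) = 2*(-6)²*(4 - 1*(-6)²) = 2*36*(4 - 1*36) = 2*36*(4 - 36) = 2*36*(-32) = -2304)
m(6, q(6))*(-893) = -2304*(-893) = 2057472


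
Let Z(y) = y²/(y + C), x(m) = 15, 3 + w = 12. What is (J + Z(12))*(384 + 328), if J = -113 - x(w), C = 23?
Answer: -3087232/35 ≈ -88207.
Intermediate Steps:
w = 9 (w = -3 + 12 = 9)
J = -128 (J = -113 - 1*15 = -113 - 15 = -128)
Z(y) = y²/(23 + y) (Z(y) = y²/(y + 23) = y²/(23 + y))
(J + Z(12))*(384 + 328) = (-128 + 12²/(23 + 12))*(384 + 328) = (-128 + 144/35)*712 = -4336/35*712 = -3087232/35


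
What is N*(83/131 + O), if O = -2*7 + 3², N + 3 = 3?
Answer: 0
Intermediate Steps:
N = 0 (N = -3 + 3 = 0)
O = -5 (O = -14 + 9 = -5)
N*(83/131 + O) = 0*(83/131 - 5) = 0*(-572/131) = 0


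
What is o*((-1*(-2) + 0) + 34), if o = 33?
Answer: 1188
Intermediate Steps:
o*((-1*(-2) + 0) + 34) = 33*((-1*(-2) + 0) + 34) = 33*((2 + 0) + 34) = 33*(2 + 34) = 33*36 = 1188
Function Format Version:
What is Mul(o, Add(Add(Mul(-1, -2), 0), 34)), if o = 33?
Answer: 1188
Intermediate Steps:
Mul(o, Add(Add(Mul(-1, -2), 0), 34)) = Mul(33, Add(Add(Mul(-1, -2), 0), 34)) = Mul(33, Add(Add(2, 0), 34)) = Mul(33, Add(2, 34)) = Mul(33, 36) = 1188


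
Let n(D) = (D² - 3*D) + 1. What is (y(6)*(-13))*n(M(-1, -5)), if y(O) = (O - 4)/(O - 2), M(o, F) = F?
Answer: -533/2 ≈ -266.50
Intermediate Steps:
n(D) = 1 + D² - 3*D
y(O) = (-4 + O)/(-2 + O)
(y(6)*(-13))*n(M(-1, -5)) = (((-4 + 6)/(-2 + 6))*(-13))*(1 + (-5)² - 3*(-5)) = ((2/4)*(-13))*(1 + 25 + 15) = (((¼)*2)*(-13))*41 = ((½)*(-13))*41 = -13/2*41 = -533/2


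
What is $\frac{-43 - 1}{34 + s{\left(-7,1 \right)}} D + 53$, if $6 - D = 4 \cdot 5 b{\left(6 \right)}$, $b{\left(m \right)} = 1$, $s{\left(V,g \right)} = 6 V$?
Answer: $-24$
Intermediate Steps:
$D = -14$ ($D = 6 - 4 \cdot 5 \cdot 1 = 6 - 20 \cdot 1 = 6 - 20 = -14$)
$\frac{-43 - 1}{34 + s{\left(-7,1 \right)}} D + 53 = \frac{-43 - 1}{34 + 6 \left(-7\right)} \left(-14\right) + 53 = - \frac{44}{34 - 42} \left(-14\right) + 53 = - \frac{44}{-8} \left(-14\right) + 53 = \left(-44\right) \left(- \frac{1}{8}\right) \left(-14\right) + 53 = \frac{11}{2} \left(-14\right) + 53 = -77 + 53 = -24$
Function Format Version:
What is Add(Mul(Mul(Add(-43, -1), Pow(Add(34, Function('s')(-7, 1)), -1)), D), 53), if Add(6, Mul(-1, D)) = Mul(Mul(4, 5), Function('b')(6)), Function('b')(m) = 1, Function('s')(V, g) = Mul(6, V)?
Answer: -24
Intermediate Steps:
D = -14 (D = Add(6, Mul(-1, Mul(Mul(4, 5), 1))) = Add(6, Mul(-1, Mul(20, 1))) = Add(6, Mul(-1, 20)) = Add(6, -20) = -14)
Add(Mul(Mul(Add(-43, -1), Pow(Add(34, Function('s')(-7, 1)), -1)), D), 53) = Add(Mul(Mul(Add(-43, -1), Pow(Add(34, Mul(6, -7)), -1)), -14), 53) = Add(Mul(Mul(-44, Pow(Add(34, -42), -1)), -14), 53) = Add(Mul(Mul(-44, Pow(-8, -1)), -14), 53) = Add(Mul(Mul(-44, Rational(-1, 8)), -14), 53) = Add(Mul(Rational(11, 2), -14), 53) = Add(-77, 53) = -24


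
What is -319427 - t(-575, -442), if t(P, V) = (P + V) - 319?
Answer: -318091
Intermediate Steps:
t(P, V) = -319 + P + V
-319427 - t(-575, -442) = -319427 - (-319 - 575 - 442) = -319427 - 1*(-1336) = -319427 + 1336 = -318091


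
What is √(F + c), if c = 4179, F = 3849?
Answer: 6*√223 ≈ 89.599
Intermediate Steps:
√(F + c) = √(3849 + 4179) = √8028 = 6*√223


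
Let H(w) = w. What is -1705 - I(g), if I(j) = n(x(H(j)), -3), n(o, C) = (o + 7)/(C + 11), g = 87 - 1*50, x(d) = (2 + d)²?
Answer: -1896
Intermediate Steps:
g = 37 (g = 87 - 50 = 37)
n(o, C) = (7 + o)/(11 + C)
I(j) = 7/8 + (2 + j)²/8 (I(j) = (7 + (2 + j)²)/(11 - 3) = (7 + (2 + j)²)/8 = 7/8 + (2 + j)²/8)
-1705 - I(g) = -1705 - (7/8 + (2 + 37)²/8) = -1705 - (7/8 + (⅛)*39²) = -1705 - (7/8 + (⅛)*1521) = -1705 - (7/8 + 1521/8) = -1705 - 1*191 = -1705 - 191 = -1896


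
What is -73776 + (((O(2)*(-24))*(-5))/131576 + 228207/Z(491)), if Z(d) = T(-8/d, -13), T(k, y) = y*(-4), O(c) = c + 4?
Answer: -59343156135/855244 ≈ -69387.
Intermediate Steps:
O(c) = 4 + c
T(k, y) = -4*y
Z(d) = 52 (Z(d) = -4*(-13) = 52)
-73776 + (((O(2)*(-24))*(-5))/131576 + 228207/Z(491)) = -73776 + ((((4 + 2)*(-24))*(-5))/131576 + 228207/52) = -73776 + (((6*(-24))*(-5))*(1/131576) + 228207*(1/52)) = -73776 + (-144*(-5)*(1/131576) + 228207/52) = -73776 + (720*(1/131576) + 228207/52) = -73776 + (90/16447 + 228207/52) = -73776 + 3753325209/855244 = -59343156135/855244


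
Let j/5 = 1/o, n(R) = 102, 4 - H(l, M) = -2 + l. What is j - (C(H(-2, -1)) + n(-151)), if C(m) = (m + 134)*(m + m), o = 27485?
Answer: -13049877/5497 ≈ -2374.0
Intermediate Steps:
H(l, M) = 6 - l (H(l, M) = 4 - (-2 + l) = 4 + (2 - l) = 6 - l)
j = 1/5497 (j = 5/27485 = 5*(1/27485) = 1/5497 ≈ 0.00018192)
C(m) = 2*m*(134 + m) (C(m) = (134 + m)*(2*m) = 2*m*(134 + m))
j - (C(H(-2, -1)) + n(-151)) = 1/5497 - (2*(6 - 1*(-2))*(134 + (6 - 1*(-2))) + 102) = 1/5497 - (2*(6 + 2)*(134 + (6 + 2)) + 102) = 1/5497 - (2*8*(134 + 8) + 102) = 1/5497 - (2*8*142 + 102) = 1/5497 - (2272 + 102) = 1/5497 - 1*2374 = 1/5497 - 2374 = -13049877/5497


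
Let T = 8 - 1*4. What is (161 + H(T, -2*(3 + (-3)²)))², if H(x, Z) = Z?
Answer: 18769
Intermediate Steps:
T = 4 (T = 8 - 4 = 4)
(161 + H(T, -2*(3 + (-3)²)))² = (161 - 2*(3 + (-3)²))² = (161 - 2*(3 + 9))² = (161 - 2*12)² = (161 - 24)² = 137² = 18769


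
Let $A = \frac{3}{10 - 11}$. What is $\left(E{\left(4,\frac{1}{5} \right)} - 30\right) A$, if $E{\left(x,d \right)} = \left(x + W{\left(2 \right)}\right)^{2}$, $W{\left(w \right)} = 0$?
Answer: $42$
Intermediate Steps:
$E{\left(x,d \right)} = x^{2}$ ($E{\left(x,d \right)} = \left(x + 0\right)^{2} = x^{2}$)
$A = -3$ ($A = \frac{3}{10 - 11} = \frac{3}{-1} = 3 \left(-1\right) = -3$)
$\left(E{\left(4,\frac{1}{5} \right)} - 30\right) A = \left(4^{2} - 30\right) \left(-3\right) = \left(16 - 30\right) \left(-3\right) = \left(-14\right) \left(-3\right) = 42$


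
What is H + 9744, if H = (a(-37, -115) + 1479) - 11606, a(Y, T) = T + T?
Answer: -613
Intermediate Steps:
a(Y, T) = 2*T
H = -10357 (H = (2*(-115) + 1479) - 11606 = (-230 + 1479) - 11606 = 1249 - 11606 = -10357)
H + 9744 = -10357 + 9744 = -613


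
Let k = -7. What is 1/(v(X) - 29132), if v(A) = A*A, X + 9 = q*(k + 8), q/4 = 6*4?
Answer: -1/21563 ≈ -4.6376e-5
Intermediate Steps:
q = 96 (q = 4*(6*4) = 4*24 = 96)
X = 87 (X = -9 + 96*(-7 + 8) = -9 + 96*1 = -9 + 96 = 87)
v(A) = A**2
1/(v(X) - 29132) = 1/(87**2 - 29132) = 1/(7569 - 29132) = 1/(-21563) = -1/21563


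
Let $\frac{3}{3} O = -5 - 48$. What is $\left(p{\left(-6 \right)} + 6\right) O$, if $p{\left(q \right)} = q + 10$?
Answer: $-530$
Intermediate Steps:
$p{\left(q \right)} = 10 + q$
$O = -53$ ($O = -5 - 48 = -53$)
$\left(p{\left(-6 \right)} + 6\right) O = \left(\left(10 - 6\right) + 6\right) \left(-53\right) = \left(4 + 6\right) \left(-53\right) = 10 \left(-53\right) = -530$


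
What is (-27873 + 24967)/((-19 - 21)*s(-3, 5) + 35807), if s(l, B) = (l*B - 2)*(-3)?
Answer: -2906/33767 ≈ -0.086060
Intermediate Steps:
s(l, B) = 6 - 3*B*l (s(l, B) = (B*l - 2)*(-3) = (-2 + B*l)*(-3) = 6 - 3*B*l)
(-27873 + 24967)/((-19 - 21)*s(-3, 5) + 35807) = (-27873 + 24967)/((-19 - 21)*(6 - 3*5*(-3)) + 35807) = -2906/(-40*(6 + 45) + 35807) = -2906/(-40*51 + 35807) = -2906/(-2040 + 35807) = -2906/33767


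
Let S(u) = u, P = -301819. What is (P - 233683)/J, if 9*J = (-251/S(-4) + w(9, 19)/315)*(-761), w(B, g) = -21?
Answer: 289171080/2862121 ≈ 101.03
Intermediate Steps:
J = -2862121/540 (J = ((-251/(-4) - 21/315)*(-761))/9 = ((-251*(-¼) - 21*1/315)*(-761))/9 = ((251/4 - 1/15)*(-761))/9 = ((3761/60)*(-761))/9 = (⅑)*(-2862121/60) = -2862121/540 ≈ -5300.2)
(P - 233683)/J = (-301819 - 233683)/(-2862121/540) = -535502*(-540/2862121) = 289171080/2862121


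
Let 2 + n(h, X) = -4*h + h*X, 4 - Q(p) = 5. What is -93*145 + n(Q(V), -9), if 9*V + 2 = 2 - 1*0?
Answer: -13474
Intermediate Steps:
V = 0 (V = -2/9 + (2 - 1*0)/9 = -2/9 + (2 + 0)/9 = -2/9 + (⅑)*2 = -2/9 + 2/9 = 0)
Q(p) = -1 (Q(p) = 4 - 1*5 = 4 - 5 = -1)
n(h, X) = -2 - 4*h + X*h (n(h, X) = -2 + (-4*h + h*X) = -2 + (-4*h + X*h) = -2 - 4*h + X*h)
-93*145 + n(Q(V), -9) = -93*145 + (-2 - 4*(-1) - 9*(-1)) = -13485 + (-2 + 4 + 9) = -13485 + 11 = -13474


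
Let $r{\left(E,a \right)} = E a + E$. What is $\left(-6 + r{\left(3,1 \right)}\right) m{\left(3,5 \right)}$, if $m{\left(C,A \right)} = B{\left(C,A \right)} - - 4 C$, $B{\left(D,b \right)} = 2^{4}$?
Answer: $0$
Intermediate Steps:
$B{\left(D,b \right)} = 16$
$r{\left(E,a \right)} = E + E a$
$m{\left(C,A \right)} = 16 + 4 C$ ($m{\left(C,A \right)} = 16 - - 4 C = 16 + 4 C$)
$\left(-6 + r{\left(3,1 \right)}\right) m{\left(3,5 \right)} = \left(-6 + 3 \left(1 + 1\right)\right) \left(16 + 4 \cdot 3\right) = \left(-6 + 3 \cdot 2\right) \left(16 + 12\right) = \left(-6 + 6\right) 28 = 0 \cdot 28 = 0$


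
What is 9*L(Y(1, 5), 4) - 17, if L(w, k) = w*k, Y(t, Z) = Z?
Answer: 163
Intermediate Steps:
L(w, k) = k*w
9*L(Y(1, 5), 4) - 17 = 9*(4*5) - 17 = 9*20 - 17 = 180 - 17 = 163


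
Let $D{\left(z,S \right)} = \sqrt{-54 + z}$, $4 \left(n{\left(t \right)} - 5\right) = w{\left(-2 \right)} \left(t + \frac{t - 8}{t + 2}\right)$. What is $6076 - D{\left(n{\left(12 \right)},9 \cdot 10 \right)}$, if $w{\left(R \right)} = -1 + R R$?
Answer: $6076 - \frac{i \sqrt{7798}}{14} \approx 6076.0 - 6.3076 i$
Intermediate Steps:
$w{\left(R \right)} = -1 + R^{2}$
$n{\left(t \right)} = 5 + \frac{3 t}{4} + \frac{3 \left(-8 + t\right)}{4 \left(2 + t\right)}$ ($n{\left(t \right)} = 5 + \frac{\left(-1 + \left(-2\right)^{2}\right) \left(t + \frac{t - 8}{t + 2}\right)}{4} = 5 + \frac{\left(-1 + 4\right) \left(t + \frac{-8 + t}{2 + t}\right)}{4} = 5 + \frac{3 \left(t + \frac{-8 + t}{2 + t}\right)}{4} = 5 + \frac{3 t + \frac{3 \left(-8 + t\right)}{2 + t}}{4} = 5 + \left(\frac{3 t}{4} + \frac{3 \left(-8 + t\right)}{4 \left(2 + t\right)}\right) = 5 + \frac{3 t}{4} + \frac{3 \left(-8 + t\right)}{4 \left(2 + t\right)}$)
$6076 - D{\left(n{\left(12 \right)},9 \cdot 10 \right)} = 6076 - \sqrt{-54 + \frac{16 + 3 \cdot 12^{2} + 29 \cdot 12}{4 \left(2 + 12\right)}} = 6076 - \sqrt{-54 + \frac{16 + 3 \cdot 144 + 348}{4 \cdot 14}} = 6076 - \sqrt{-54 + \frac{1}{4} \cdot \frac{1}{14} \left(16 + 432 + 348\right)} = 6076 - \sqrt{-54 + \frac{1}{4} \cdot \frac{1}{14} \cdot 796} = 6076 - \sqrt{-54 + \frac{199}{14}} = 6076 - \sqrt{- \frac{557}{14}} = 6076 - \frac{i \sqrt{7798}}{14}$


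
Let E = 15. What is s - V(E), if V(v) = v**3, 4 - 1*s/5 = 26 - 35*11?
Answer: -1560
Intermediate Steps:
s = 1815 (s = 20 - 5*(26 - 35*11) = 20 - 5*(26 - 385) = 20 - 5*(-359) = 20 + 1795 = 1815)
s - V(E) = 1815 - 1*15**3 = 1815 - 1*3375 = 1815 - 3375 = -1560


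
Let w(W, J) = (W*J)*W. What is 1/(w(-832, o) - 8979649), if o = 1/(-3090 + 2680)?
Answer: -205/1841174157 ≈ -1.1134e-7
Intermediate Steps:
o = -1/410 (o = 1/(-410) = -1/410 ≈ -0.0024390)
w(W, J) = J*W**2 (w(W, J) = (J*W)*W = J*W**2)
1/(w(-832, o) - 8979649) = 1/(-1/410*(-832)**2 - 8979649) = 1/(-1/410*692224 - 8979649) = 1/(-346112/205 - 8979649) = 1/(-1841174157/205) = -205/1841174157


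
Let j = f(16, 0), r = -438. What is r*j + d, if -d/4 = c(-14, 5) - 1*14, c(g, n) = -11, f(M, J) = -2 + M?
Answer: -6032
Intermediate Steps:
j = 14 (j = -2 + 16 = 14)
d = 100 (d = -4*(-11 - 1*14) = -4*(-11 - 14) = -4*(-25) = 100)
r*j + d = -438*14 + 100 = -6132 + 100 = -6032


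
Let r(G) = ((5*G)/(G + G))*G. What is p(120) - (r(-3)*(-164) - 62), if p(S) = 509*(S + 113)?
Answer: 117429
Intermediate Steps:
p(S) = 57517 + 509*S (p(S) = 509*(113 + S) = 57517 + 509*S)
r(G) = 5*G/2 (r(G) = ((5*G)/((2*G)))*G = ((1/(2*G))*(5*G))*G = 5*G/2)
p(120) - (r(-3)*(-164) - 62) = (57517 + 509*120) - (((5/2)*(-3))*(-164) - 62) = (57517 + 61080) - (-15/2*(-164) - 62) = 118597 - (1230 - 62) = 118597 - 1*1168 = 118597 - 1168 = 117429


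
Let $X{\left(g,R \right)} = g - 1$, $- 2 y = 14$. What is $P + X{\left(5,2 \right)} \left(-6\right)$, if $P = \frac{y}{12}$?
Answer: $- \frac{295}{12} \approx -24.583$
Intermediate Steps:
$y = -7$ ($y = \left(- \frac{1}{2}\right) 14 = -7$)
$X{\left(g,R \right)} = -1 + g$ ($X{\left(g,R \right)} = g - 1 = -1 + g$)
$P = - \frac{7}{12} \approx -0.58333$
$P + X{\left(5,2 \right)} \left(-6\right) = - \frac{7}{12} + \left(-1 + 5\right) \left(-6\right) = - \frac{7}{12} + 4 \left(-6\right) = - \frac{7}{12} - 24 = - \frac{295}{12}$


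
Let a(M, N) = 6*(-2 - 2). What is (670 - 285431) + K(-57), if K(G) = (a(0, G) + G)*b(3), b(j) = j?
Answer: -285004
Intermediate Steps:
a(M, N) = -24 (a(M, N) = 6*(-4) = -24)
K(G) = -72 + 3*G (K(G) = (-24 + G)*3 = -72 + 3*G)
(670 - 285431) + K(-57) = (670 - 285431) + (-72 + 3*(-57)) = -284761 + (-72 - 171) = -284761 - 243 = -285004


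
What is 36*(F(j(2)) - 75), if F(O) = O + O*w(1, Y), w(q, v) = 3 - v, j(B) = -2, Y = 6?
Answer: -2556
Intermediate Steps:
F(O) = -2*O (F(O) = O + O*(3 - 1*6) = O + O*(3 - 6) = O + O*(-3) = O - 3*O = -2*O)
36*(F(j(2)) - 75) = 36*(-2*(-2) - 75) = 36*(4 - 75) = 36*(-71) = -2556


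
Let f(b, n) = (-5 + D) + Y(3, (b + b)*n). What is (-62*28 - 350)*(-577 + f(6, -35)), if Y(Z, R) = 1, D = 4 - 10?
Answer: 1224482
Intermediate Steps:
D = -6
f(b, n) = -10 (f(b, n) = (-5 - 6) + 1 = -11 + 1 = -10)
(-62*28 - 350)*(-577 + f(6, -35)) = (-62*28 - 350)*(-577 - 10) = (-1736 - 350)*(-587) = -2086*(-587) = 1224482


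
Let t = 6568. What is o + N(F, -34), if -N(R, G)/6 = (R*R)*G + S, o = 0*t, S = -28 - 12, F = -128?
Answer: 3342576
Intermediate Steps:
S = -40
o = 0 (o = 0*6568 = 0)
N(R, G) = 240 - 6*G*R² (N(R, G) = -6*((R*R)*G - 40) = -6*(R²*G - 40) = -6*(G*R² - 40) = -6*(-40 + G*R²) = 240 - 6*G*R²)
o + N(F, -34) = 0 + (240 - 6*(-34)*(-128)²) = 0 + (240 - 6*(-34)*16384) = 0 + (240 + 3342336) = 0 + 3342576 = 3342576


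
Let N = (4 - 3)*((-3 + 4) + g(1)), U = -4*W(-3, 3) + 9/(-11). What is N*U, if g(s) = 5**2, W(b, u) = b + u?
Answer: -234/11 ≈ -21.273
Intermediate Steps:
g(s) = 25
U = -9/11 (U = -4*(-3 + 3) + 9/(-11) = -4*0 + 9*(-1/11) = 0 - 9/11 = -9/11 ≈ -0.81818)
N = 26 (N = (4 - 3)*((-3 + 4) + 25) = 1*(1 + 25) = 1*26 = 26)
N*U = 26*(-9/11) = -234/11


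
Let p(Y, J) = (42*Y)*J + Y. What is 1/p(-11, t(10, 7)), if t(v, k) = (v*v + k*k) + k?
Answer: -1/72083 ≈ -1.3873e-5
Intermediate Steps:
t(v, k) = k + k**2 + v**2 (t(v, k) = (v**2 + k**2) + k = (k**2 + v**2) + k = k + k**2 + v**2)
p(Y, J) = Y + 42*J*Y (p(Y, J) = 42*J*Y + Y = Y + 42*J*Y)
1/p(-11, t(10, 7)) = 1/(-11*(1 + 42*(7 + 7**2 + 10**2))) = 1/(-11*(1 + 42*(7 + 49 + 100))) = 1/(-11*(1 + 42*156)) = 1/(-11*(1 + 6552)) = 1/(-11*6553) = 1/(-72083) = -1/72083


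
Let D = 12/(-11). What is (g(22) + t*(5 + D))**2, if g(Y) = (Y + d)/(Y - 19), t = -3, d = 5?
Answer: 900/121 ≈ 7.4380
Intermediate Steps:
D = -12/11 (D = 12*(-1/11) = -12/11 ≈ -1.0909)
g(Y) = (5 + Y)/(-19 + Y) (g(Y) = (Y + 5)/(Y - 19) = (5 + Y)/(-19 + Y))
(g(22) + t*(5 + D))**2 = ((5 + 22)/(-19 + 22) - 3*(5 - 12/11))**2 = (27/3 - 3*43/11)**2 = ((1/3)*27 - 129/11)**2 = (9 - 129/11)**2 = (-30/11)**2 = 900/121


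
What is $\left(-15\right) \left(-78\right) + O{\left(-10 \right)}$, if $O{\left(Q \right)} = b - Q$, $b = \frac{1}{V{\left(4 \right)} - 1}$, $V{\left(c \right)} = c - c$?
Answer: $1179$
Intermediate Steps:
$V{\left(c \right)} = 0$
$b = -1$ ($b = \frac{1}{0 - 1} = \frac{1}{-1} = -1$)
$O{\left(Q \right)} = -1 - Q$
$\left(-15\right) \left(-78\right) + O{\left(-10 \right)} = \left(-15\right) \left(-78\right) - -9 = 1170 + \left(-1 + 10\right) = 1170 + 9 = 1179$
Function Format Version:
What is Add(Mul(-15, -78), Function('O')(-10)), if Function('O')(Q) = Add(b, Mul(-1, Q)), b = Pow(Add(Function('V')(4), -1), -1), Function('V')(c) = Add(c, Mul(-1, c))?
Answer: 1179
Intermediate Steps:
Function('V')(c) = 0
b = -1 (b = Pow(Add(0, -1), -1) = Pow(-1, -1) = -1)
Function('O')(Q) = Add(-1, Mul(-1, Q))
Add(Mul(-15, -78), Function('O')(-10)) = Add(Mul(-15, -78), Add(-1, Mul(-1, -10))) = Add(1170, Add(-1, 10)) = Add(1170, 9) = 1179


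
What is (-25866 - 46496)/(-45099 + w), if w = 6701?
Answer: 36181/19199 ≈ 1.8845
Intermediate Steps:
(-25866 - 46496)/(-45099 + w) = (-25866 - 46496)/(-45099 + 6701) = -72362/(-38398) = -72362*(-1/38398) = 36181/19199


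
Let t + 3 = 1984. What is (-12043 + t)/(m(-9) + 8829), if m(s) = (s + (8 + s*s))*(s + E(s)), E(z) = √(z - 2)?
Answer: -81592758/65826281 + 804960*I*√11/65826281 ≈ -1.2395 + 0.040558*I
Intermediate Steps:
t = 1981 (t = -3 + 1984 = 1981)
E(z) = √(-2 + z)
m(s) = (s + √(-2 + s))*(8 + s + s²) (m(s) = (s + (8 + s*s))*(s + √(-2 + s)) = (s + (8 + s²))*(s + √(-2 + s)) = (8 + s + s²)*(s + √(-2 + s)) = (s + √(-2 + s))*(8 + s + s²))
(-12043 + t)/(m(-9) + 8829) = (-12043 + 1981)/(((-9)² + (-9)³ + 8*(-9) + 8*√(-2 - 9) - 9*√(-2 - 9) + (-9)²*√(-2 - 9)) + 8829) = -10062/((81 - 729 - 72 + 8*√(-11) - 9*I*√11 + 81*√(-11)) + 8829) = -10062/((81 - 729 - 72 + 8*(I*√11) - 9*I*√11 + 81*(I*√11)) + 8829) = -10062/((81 - 729 - 72 + 8*I*√11 - 9*I*√11 + 81*I*√11) + 8829) = -10062/((-720 + 80*I*√11) + 8829) = -10062/(8109 + 80*I*√11)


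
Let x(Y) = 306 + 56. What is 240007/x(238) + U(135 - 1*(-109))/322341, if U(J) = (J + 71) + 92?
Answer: 77364243721/116687442 ≈ 663.00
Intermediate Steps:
x(Y) = 362
U(J) = 163 + J (U(J) = (71 + J) + 92 = 163 + J)
240007/x(238) + U(135 - 1*(-109))/322341 = 240007/362 + (163 + (135 - 1*(-109)))/322341 = 240007*(1/362) + (163 + (135 + 109))*(1/322341) = 240007/362 + (163 + 244)*(1/322341) = 240007/362 + 407*(1/322341) = 240007/362 + 407/322341 = 77364243721/116687442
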